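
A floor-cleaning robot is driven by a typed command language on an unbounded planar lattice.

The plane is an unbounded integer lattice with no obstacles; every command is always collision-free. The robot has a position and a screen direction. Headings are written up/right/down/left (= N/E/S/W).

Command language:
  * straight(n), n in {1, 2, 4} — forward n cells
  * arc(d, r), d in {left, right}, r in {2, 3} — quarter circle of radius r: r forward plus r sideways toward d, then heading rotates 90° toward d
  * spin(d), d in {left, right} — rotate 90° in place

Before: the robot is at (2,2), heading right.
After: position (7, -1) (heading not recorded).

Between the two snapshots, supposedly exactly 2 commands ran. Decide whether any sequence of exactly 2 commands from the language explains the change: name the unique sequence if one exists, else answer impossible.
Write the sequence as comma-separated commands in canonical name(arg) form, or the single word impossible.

key: running arc(right, 3) before straight(2) would end elsewhere — order is forced
begin: at (2,2), heading right
t=1 straight(2) ⇒ at (4,2), heading right
t=2 arc(right, 3) ⇒ at (7,-1), heading down
no rival 2-sequence matches.

straight(2), arc(right, 3)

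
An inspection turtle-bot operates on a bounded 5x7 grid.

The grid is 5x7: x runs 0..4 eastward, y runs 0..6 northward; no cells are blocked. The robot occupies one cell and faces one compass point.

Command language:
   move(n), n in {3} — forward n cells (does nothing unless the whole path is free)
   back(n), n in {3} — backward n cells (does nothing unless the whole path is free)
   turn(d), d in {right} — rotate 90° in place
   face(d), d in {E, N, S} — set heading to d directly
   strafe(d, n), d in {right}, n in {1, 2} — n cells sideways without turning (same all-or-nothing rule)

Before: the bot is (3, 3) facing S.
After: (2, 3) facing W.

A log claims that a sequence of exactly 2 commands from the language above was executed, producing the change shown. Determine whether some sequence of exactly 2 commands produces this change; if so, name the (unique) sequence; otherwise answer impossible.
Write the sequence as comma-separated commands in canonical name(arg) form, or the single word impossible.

key: order matters: swapping strafe(right, 1) and turn(right) lands elsewhere
begin: (3, 3) facing S
step 1 (strafe(right, 1)): (2, 3) facing S
step 2 (turn(right)): (2, 3) facing W
no rival 2-sequence matches.

strafe(right, 1), turn(right)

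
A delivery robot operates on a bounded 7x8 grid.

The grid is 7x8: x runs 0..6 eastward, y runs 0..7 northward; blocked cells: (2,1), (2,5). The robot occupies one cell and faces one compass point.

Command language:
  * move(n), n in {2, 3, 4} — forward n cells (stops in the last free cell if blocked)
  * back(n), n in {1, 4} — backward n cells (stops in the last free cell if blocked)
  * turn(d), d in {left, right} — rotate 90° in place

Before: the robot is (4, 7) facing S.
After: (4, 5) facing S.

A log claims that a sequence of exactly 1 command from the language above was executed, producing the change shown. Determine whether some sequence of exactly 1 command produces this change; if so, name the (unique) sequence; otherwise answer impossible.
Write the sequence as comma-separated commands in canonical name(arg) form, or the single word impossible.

key: still facing S — the one step turns nothing
begin: (4, 7) facing S
step 1 (move(2)): (4, 5) facing S
uniquely the one of 7 1-step routes that fits.

move(2)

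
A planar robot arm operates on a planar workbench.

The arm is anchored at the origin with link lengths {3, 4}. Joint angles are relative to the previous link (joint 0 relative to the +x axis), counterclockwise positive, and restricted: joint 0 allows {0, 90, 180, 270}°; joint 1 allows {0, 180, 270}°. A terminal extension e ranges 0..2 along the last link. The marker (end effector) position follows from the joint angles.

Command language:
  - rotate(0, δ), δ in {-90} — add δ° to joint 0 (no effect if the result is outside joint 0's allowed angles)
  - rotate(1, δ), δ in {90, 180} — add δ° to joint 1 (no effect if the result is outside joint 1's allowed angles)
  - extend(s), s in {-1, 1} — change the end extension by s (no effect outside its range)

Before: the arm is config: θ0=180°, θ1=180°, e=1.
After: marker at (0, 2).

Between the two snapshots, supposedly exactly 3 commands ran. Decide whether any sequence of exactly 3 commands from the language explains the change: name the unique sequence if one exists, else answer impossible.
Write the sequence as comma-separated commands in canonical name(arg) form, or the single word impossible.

t0: config: θ0=180°, θ1=180°, e=1
1. rotate(0, -90) → config: θ0=90°, θ1=180°, e=1
2. rotate(0, -90) → config: θ0=0°, θ1=180°, e=1
3. rotate(0, -90) → config: θ0=270°, θ1=180°, e=1
no rival 3-sequence matches.

rotate(0, -90), rotate(0, -90), rotate(0, -90)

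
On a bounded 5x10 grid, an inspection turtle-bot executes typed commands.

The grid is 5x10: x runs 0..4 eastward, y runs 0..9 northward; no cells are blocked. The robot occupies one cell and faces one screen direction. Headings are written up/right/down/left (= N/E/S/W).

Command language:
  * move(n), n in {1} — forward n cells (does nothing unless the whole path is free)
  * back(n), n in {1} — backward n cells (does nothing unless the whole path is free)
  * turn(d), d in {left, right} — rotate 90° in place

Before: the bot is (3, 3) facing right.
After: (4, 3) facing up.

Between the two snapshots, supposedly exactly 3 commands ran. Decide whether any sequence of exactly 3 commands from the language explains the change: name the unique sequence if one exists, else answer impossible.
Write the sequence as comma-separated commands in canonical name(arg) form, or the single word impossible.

key: order matters: swapping move(1) and turn(left) lands elsewhere
from: (3, 3) facing right
[1] after move(1): (4, 3) facing right
[2] after move(1): (4, 3) facing right
[3] after turn(left): (4, 3) facing up
no other 3-command option fits: unique.

move(1), move(1), turn(left)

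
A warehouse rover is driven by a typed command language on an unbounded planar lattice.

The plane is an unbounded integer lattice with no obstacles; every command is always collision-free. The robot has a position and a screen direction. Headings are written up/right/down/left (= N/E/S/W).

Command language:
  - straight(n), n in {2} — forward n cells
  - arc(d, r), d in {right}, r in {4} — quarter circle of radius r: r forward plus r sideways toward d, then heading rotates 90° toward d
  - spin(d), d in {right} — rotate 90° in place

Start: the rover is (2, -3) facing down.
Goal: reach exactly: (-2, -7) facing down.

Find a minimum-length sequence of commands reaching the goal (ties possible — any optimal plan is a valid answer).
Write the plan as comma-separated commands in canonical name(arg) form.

arc(right, 4), spin(right), spin(right), spin(right)

initial: (2, -3) facing down
step 1 (arc(right, 4)): (-2, -7) facing left
step 2 (spin(right)): (-2, -7) facing up
step 3 (spin(right)): (-2, -7) facing right
step 4 (spin(right)): (-2, -7) facing down
no 3-step plan works, so 4 is optimal.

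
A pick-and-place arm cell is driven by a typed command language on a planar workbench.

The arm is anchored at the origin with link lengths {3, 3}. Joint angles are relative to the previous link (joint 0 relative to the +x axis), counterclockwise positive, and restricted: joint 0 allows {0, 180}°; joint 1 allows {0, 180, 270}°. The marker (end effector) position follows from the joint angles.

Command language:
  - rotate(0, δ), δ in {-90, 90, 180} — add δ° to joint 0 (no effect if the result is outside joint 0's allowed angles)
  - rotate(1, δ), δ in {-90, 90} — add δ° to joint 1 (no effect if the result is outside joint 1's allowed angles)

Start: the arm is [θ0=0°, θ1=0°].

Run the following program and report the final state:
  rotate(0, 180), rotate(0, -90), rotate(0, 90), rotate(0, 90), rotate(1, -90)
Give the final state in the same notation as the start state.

[θ0=180°, θ1=270°]

t0: [θ0=0°, θ1=0°]
step 1 (rotate(0, 180)): [θ0=180°, θ1=0°]
step 2 (rotate(0, -90)): [θ0=180°, θ1=0°]
step 3 (rotate(0, 90)): [θ0=180°, θ1=0°]
step 4 (rotate(0, 90)): [θ0=180°, θ1=0°]
step 5 (rotate(1, -90)): [θ0=180°, θ1=270°]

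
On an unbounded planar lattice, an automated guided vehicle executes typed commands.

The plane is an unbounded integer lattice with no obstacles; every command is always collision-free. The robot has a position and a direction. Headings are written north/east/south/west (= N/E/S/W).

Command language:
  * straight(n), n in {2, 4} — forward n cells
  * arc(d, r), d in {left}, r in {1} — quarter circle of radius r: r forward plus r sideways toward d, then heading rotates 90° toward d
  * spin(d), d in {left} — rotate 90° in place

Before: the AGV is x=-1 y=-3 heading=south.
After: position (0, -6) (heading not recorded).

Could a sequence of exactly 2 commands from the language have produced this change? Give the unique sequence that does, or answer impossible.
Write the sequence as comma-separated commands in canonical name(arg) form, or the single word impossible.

key: running arc(left, 1) before straight(2) would end elsewhere — order is forced
begin: x=-1 y=-3 heading=south
1. straight(2) → x=-1 y=-5 heading=south
2. arc(left, 1) → x=0 y=-6 heading=east
no other 2-command option fits: unique.

straight(2), arc(left, 1)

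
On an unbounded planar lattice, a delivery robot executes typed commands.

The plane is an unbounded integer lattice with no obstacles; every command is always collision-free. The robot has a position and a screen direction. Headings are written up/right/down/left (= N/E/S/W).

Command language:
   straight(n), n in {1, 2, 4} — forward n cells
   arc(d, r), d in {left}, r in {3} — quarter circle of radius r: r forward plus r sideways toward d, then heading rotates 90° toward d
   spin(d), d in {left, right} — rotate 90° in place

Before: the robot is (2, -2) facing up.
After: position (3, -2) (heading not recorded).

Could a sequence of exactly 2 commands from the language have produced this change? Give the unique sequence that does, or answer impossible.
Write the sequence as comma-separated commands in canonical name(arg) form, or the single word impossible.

spin(right), straight(1)

key: order matters: swapping spin(right) and straight(1) lands elsewhere
t0: (2, -2) facing up
[1] after spin(right): (2, -2) facing right
[2] after straight(1): (3, -2) facing right
uniquely the one of 36 2-step routes that fits.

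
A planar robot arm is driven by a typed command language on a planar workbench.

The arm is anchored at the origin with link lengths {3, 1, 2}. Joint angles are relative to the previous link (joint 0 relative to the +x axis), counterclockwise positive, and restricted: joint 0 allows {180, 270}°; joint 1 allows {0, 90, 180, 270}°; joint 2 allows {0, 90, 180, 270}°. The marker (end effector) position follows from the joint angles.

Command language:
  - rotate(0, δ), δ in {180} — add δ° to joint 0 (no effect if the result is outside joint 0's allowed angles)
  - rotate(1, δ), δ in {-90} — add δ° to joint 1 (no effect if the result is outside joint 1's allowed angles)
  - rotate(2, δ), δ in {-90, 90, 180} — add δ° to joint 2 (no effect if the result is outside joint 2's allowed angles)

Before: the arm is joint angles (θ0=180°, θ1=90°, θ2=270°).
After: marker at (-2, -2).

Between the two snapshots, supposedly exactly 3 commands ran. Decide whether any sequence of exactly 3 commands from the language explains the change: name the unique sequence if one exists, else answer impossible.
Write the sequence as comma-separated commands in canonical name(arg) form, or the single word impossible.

start: joint angles (θ0=180°, θ1=90°, θ2=270°)
t=1 rotate(1, -90) ⇒ joint angles (θ0=180°, θ1=0°, θ2=270°)
t=2 rotate(1, -90) ⇒ joint angles (θ0=180°, θ1=270°, θ2=270°)
t=3 rotate(1, -90) ⇒ joint angles (θ0=180°, θ1=180°, θ2=270°)
uniquely the one of 125 3-step routes that fits.

rotate(1, -90), rotate(1, -90), rotate(1, -90)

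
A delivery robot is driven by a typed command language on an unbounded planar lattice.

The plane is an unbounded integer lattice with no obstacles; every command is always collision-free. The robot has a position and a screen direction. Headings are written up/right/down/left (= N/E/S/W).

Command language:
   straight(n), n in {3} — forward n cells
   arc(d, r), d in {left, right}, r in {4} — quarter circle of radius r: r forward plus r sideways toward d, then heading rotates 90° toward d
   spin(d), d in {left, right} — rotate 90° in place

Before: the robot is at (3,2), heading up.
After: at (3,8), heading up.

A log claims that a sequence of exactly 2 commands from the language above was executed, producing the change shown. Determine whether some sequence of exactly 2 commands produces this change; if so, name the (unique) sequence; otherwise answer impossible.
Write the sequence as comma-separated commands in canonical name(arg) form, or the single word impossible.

straight(3), straight(3)

key: still facing N at the end — nothing in the sequence rotates
from: at (3,2), heading up
step 1 (straight(3)): at (3,5), heading up
step 2 (straight(3)): at (3,8), heading up
no other 2-command option fits: unique.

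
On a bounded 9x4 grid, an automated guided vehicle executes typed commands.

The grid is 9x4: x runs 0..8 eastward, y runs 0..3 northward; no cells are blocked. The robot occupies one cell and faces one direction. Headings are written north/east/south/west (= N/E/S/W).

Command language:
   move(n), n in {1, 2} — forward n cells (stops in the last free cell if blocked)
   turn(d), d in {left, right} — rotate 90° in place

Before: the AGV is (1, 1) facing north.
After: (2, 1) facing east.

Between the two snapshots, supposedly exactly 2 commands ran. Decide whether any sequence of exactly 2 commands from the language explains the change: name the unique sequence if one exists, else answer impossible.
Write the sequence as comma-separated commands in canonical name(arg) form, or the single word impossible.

turn(right), move(1)

key: cell and facing (now E) both changed — the 2 commands mix motion and turning
t0: (1, 1) facing north
[1] after turn(right): (1, 1) facing east
[2] after move(1): (2, 1) facing east
uniquely the one of 16 2-step routes that fits.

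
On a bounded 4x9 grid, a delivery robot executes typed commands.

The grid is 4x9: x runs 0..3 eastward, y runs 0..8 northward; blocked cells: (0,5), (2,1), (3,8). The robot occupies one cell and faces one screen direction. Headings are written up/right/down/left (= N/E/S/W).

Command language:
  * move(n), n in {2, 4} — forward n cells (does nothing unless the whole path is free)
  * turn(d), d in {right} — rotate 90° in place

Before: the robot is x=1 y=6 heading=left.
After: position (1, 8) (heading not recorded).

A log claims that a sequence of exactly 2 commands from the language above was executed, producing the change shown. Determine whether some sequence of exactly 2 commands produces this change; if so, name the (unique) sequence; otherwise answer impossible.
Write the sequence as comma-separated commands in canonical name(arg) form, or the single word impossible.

turn(right), move(2)

key: running move(2) before turn(right) would end elsewhere — order is forced
start: x=1 y=6 heading=left
t=1 turn(right) ⇒ x=1 y=6 heading=up
t=2 move(2) ⇒ x=1 y=8 heading=up
uniquely the one of 9 2-step routes that fits.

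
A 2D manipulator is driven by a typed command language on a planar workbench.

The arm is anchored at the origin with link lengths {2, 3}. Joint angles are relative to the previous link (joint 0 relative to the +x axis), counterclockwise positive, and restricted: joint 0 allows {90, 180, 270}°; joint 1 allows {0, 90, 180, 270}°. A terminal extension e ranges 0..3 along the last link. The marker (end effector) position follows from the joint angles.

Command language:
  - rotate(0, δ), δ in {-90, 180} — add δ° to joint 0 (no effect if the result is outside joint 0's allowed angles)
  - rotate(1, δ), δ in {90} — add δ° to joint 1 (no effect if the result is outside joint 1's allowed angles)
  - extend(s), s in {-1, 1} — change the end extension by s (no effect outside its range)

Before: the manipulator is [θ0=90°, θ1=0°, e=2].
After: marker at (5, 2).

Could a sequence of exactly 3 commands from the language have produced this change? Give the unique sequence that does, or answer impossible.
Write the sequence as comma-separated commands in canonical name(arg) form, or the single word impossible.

rotate(1, 90), rotate(1, 90), rotate(1, 90)

t0: [θ0=90°, θ1=0°, e=2]
[1] after rotate(1, 90): [θ0=90°, θ1=90°, e=2]
[2] after rotate(1, 90): [θ0=90°, θ1=180°, e=2]
[3] after rotate(1, 90): [θ0=90°, θ1=270°, e=2]
no other 3-command option fits: unique.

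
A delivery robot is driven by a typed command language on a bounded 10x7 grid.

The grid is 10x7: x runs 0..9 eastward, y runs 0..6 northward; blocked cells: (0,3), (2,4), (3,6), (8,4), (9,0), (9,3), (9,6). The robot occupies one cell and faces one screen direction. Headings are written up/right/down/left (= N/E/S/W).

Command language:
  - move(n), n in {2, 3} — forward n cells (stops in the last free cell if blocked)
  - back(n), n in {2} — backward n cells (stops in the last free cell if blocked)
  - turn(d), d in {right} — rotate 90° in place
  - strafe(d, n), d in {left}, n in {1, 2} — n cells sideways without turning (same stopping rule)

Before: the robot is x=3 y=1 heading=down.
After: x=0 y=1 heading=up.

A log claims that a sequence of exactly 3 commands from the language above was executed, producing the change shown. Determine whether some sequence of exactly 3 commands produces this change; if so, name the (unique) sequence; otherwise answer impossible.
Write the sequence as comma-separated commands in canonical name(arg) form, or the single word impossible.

key: position moved to (0,1) AND the heading swung to N — translation plus rotation needed
t0: x=3 y=1 heading=down
[1] after turn(right): x=3 y=1 heading=left
[2] after move(3): x=0 y=1 heading=left
[3] after turn(right): x=0 y=1 heading=up
all 216 alternatives checked — unique.

turn(right), move(3), turn(right)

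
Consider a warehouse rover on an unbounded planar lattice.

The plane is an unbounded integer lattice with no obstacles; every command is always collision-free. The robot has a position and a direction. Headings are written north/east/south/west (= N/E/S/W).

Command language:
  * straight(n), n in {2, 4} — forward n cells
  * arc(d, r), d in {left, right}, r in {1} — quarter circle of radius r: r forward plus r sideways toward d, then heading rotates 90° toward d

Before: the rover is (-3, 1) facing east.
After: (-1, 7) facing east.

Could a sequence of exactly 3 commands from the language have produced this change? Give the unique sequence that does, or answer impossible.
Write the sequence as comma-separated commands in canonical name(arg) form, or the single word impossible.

key: heading stays E — rotations cancel among the 3 commands
t0: (-3, 1) facing east
t=1 arc(left, 1) ⇒ (-2, 2) facing north
t=2 straight(4) ⇒ (-2, 6) facing north
t=3 arc(right, 1) ⇒ (-1, 7) facing east
all 64 alternatives checked — unique.

arc(left, 1), straight(4), arc(right, 1)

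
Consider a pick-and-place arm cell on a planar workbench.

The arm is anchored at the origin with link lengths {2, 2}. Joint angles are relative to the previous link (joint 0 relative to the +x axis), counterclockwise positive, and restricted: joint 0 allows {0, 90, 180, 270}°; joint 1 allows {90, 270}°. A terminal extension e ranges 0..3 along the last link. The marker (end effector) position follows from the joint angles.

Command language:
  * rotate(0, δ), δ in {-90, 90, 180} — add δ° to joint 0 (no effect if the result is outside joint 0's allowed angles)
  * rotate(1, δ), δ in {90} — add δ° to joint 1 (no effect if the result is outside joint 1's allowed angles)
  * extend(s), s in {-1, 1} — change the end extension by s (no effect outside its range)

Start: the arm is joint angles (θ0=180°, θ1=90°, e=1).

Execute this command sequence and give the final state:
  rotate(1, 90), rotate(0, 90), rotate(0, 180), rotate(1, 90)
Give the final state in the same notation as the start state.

joint angles (θ0=90°, θ1=90°, e=1)

initial: joint angles (θ0=180°, θ1=90°, e=1)
t=1 rotate(1, 90) ⇒ joint angles (θ0=180°, θ1=90°, e=1)
t=2 rotate(0, 90) ⇒ joint angles (θ0=270°, θ1=90°, e=1)
t=3 rotate(0, 180) ⇒ joint angles (θ0=90°, θ1=90°, e=1)
t=4 rotate(1, 90) ⇒ joint angles (θ0=90°, θ1=90°, e=1)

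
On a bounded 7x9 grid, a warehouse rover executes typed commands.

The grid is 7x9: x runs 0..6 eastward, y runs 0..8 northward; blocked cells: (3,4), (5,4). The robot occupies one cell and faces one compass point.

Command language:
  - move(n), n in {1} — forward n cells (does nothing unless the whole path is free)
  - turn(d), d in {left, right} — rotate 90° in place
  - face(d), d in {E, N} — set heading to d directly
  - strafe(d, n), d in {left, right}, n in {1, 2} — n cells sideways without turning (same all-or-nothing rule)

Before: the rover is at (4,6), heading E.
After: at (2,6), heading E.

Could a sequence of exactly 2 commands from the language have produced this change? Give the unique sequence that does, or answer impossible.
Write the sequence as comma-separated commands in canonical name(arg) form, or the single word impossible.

impossible

all 81 sequences checked — none match.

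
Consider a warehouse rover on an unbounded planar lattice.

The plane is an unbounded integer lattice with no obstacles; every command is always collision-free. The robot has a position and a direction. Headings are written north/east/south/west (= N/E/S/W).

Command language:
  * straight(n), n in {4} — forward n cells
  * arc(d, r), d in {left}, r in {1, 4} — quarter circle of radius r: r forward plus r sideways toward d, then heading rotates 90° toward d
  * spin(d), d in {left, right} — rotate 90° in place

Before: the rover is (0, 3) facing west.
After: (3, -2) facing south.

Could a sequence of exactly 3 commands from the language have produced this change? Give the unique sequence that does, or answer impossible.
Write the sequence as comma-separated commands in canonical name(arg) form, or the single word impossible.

arc(left, 1), arc(left, 4), spin(right)

key: order matters: swapping arc(left, 1) and spin(right) lands elsewhere
initial: (0, 3) facing west
step 1 (arc(left, 1)): (-1, 2) facing south
step 2 (arc(left, 4)): (3, -2) facing east
step 3 (spin(right)): (3, -2) facing south
no other 3-command option fits: unique.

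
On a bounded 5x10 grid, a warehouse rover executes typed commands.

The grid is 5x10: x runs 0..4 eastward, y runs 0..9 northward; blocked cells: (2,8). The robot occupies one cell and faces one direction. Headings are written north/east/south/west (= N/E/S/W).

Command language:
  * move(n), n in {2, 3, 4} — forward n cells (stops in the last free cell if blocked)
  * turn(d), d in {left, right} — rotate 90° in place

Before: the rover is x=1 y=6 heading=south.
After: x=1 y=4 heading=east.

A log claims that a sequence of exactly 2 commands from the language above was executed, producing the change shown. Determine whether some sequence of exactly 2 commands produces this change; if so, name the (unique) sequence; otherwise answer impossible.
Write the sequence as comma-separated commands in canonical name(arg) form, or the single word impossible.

key: position moved to (1,4) AND the heading swung to E — translation plus rotation needed
initial: x=1 y=6 heading=south
step 1 (move(2)): x=1 y=4 heading=south
step 2 (turn(left)): x=1 y=4 heading=east
all 25 alternatives checked — unique.

move(2), turn(left)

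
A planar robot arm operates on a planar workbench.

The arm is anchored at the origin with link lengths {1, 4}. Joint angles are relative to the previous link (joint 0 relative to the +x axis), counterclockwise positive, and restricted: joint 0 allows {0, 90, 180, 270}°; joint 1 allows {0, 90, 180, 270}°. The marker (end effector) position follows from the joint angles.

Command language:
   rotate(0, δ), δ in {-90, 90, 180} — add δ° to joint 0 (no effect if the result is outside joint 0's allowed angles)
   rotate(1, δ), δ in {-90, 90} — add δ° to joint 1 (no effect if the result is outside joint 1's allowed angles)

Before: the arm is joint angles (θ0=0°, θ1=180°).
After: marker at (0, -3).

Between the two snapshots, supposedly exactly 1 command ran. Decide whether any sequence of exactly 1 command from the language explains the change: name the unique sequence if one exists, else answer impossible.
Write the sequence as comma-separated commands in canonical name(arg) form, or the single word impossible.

rotate(0, 90)

begin: joint angles (θ0=0°, θ1=180°)
step 1 (rotate(0, 90)): joint angles (θ0=90°, θ1=180°)
no other 1-command option fits: unique.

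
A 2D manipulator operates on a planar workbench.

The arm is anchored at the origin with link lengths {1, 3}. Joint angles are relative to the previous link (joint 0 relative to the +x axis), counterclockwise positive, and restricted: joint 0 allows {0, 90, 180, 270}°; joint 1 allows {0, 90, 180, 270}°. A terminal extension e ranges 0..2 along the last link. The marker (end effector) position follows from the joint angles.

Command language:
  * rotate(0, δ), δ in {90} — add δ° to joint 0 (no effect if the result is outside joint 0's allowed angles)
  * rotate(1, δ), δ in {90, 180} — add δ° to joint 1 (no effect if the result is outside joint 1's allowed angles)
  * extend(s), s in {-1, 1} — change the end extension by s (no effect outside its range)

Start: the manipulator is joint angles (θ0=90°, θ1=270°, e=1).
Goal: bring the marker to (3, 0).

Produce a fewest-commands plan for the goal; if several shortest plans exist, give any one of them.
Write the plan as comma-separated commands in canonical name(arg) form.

t0: joint angles (θ0=90°, θ1=270°, e=1)
step 1 (rotate(1, 180)): joint angles (θ0=90°, θ1=90°, e=1)
step 2 (rotate(0, 90)): joint angles (θ0=180°, θ1=90°, e=1)
step 3 (rotate(1, 90)): joint angles (θ0=180°, θ1=180°, e=1)
no 2-step plan works, so 3 is optimal.

rotate(1, 180), rotate(0, 90), rotate(1, 90)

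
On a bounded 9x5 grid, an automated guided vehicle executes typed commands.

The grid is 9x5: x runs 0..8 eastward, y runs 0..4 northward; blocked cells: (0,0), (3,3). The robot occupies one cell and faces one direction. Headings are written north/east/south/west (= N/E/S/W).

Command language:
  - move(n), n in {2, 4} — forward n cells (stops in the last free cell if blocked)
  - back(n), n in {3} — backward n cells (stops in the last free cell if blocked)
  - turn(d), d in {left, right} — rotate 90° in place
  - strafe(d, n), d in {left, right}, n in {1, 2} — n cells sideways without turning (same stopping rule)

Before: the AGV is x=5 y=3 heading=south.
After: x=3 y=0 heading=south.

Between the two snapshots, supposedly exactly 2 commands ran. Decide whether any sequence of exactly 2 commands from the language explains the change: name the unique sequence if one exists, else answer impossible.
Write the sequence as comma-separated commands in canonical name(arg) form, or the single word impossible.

key: heading stays S — no command in the sequence turns
start: x=5 y=3 heading=south
[1] after move(4): x=5 y=0 heading=south
[2] after strafe(right, 2): x=3 y=0 heading=south
all 81 alternatives checked — unique.

move(4), strafe(right, 2)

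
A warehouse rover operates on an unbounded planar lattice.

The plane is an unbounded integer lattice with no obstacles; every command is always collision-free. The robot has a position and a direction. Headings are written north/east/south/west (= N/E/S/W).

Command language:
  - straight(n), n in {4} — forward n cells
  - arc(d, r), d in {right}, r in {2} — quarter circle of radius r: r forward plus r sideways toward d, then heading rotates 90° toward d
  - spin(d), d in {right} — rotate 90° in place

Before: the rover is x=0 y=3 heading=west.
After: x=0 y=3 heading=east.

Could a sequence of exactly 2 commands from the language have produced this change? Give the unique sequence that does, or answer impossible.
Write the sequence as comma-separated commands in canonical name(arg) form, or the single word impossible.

spin(right), spin(right)

key: (0,3) unmoved — no command in the sequence translates
t0: x=0 y=3 heading=west
[1] after spin(right): x=0 y=3 heading=north
[2] after spin(right): x=0 y=3 heading=east
all 9 alternatives checked — unique.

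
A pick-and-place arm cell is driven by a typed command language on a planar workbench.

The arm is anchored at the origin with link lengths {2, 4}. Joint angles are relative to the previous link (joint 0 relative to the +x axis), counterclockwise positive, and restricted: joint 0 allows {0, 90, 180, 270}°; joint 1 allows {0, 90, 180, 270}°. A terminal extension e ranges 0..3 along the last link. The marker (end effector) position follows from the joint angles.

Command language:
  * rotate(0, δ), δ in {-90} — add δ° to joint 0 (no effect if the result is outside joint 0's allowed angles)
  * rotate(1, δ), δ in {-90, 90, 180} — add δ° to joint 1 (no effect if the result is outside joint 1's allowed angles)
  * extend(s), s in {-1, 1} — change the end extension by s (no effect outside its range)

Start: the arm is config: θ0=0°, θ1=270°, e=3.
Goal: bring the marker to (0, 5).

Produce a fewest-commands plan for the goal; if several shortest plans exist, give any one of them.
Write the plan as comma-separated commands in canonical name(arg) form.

begin: config: θ0=0°, θ1=270°, e=3
1. rotate(1, -90) → config: θ0=0°, θ1=180°, e=3
2. rotate(0, -90) → config: θ0=270°, θ1=180°, e=3
minimal: 2 command(s), checked below 2.

rotate(1, -90), rotate(0, -90)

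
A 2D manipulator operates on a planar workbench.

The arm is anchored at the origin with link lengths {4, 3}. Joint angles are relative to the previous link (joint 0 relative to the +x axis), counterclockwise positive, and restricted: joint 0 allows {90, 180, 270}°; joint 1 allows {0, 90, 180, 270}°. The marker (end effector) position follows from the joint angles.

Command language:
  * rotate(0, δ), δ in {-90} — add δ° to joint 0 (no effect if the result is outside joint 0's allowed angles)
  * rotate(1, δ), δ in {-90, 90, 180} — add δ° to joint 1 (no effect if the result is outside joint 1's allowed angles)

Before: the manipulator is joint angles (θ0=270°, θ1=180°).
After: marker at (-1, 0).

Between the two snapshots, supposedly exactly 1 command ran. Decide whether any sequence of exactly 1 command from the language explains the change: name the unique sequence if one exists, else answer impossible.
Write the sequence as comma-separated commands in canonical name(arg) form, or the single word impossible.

start: joint angles (θ0=270°, θ1=180°)
step 1 (rotate(0, -90)): joint angles (θ0=180°, θ1=180°)
all 4 alternatives checked — unique.

rotate(0, -90)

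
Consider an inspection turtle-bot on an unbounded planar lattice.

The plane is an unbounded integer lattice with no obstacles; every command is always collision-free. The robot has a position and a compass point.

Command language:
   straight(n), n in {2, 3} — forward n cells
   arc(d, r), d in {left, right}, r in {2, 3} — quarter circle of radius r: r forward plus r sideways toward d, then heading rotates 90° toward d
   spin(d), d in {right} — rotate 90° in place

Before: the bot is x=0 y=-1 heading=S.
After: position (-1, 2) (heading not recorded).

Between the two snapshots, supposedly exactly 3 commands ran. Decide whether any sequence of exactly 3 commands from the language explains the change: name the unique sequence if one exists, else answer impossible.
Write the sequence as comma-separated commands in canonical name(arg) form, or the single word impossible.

arc(right, 2), arc(right, 2), arc(right, 3)

key: order matters: swapping arc(right, 2) and arc(right, 3) lands elsewhere
t0: x=0 y=-1 heading=S
[1] after arc(right, 2): x=-2 y=-3 heading=W
[2] after arc(right, 2): x=-4 y=-1 heading=N
[3] after arc(right, 3): x=-1 y=2 heading=E
all 343 alternatives checked — unique.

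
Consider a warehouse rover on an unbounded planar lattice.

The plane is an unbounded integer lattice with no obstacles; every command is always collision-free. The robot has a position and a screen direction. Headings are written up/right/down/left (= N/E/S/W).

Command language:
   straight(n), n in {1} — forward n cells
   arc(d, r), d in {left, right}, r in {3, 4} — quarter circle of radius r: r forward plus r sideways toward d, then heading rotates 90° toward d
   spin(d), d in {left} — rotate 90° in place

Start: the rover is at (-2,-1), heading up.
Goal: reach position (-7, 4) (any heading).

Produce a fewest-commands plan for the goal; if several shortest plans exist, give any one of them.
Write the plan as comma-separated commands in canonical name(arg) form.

straight(1), arc(left, 4), straight(1)

from: at (-2,-1), heading up
[1] after straight(1): at (-2,0), heading up
[2] after arc(left, 4): at (-6,4), heading left
[3] after straight(1): at (-7,4), heading left
no 2-step plan works, so 3 is optimal.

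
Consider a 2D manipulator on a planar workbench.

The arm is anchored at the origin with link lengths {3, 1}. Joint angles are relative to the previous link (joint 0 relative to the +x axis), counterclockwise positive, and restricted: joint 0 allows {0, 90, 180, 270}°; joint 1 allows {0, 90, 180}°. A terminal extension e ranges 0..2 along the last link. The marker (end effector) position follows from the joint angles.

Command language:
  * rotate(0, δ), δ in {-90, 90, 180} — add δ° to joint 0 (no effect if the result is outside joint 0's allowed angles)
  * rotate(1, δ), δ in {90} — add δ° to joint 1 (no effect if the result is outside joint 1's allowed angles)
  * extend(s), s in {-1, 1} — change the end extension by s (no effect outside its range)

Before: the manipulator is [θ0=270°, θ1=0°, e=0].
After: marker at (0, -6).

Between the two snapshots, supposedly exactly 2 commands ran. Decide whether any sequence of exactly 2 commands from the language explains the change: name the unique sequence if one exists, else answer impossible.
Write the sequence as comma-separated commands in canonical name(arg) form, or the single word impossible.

from: [θ0=270°, θ1=0°, e=0]
t=1 extend(1) ⇒ [θ0=270°, θ1=0°, e=1]
t=2 extend(1) ⇒ [θ0=270°, θ1=0°, e=2]
all 36 alternatives checked — unique.

extend(1), extend(1)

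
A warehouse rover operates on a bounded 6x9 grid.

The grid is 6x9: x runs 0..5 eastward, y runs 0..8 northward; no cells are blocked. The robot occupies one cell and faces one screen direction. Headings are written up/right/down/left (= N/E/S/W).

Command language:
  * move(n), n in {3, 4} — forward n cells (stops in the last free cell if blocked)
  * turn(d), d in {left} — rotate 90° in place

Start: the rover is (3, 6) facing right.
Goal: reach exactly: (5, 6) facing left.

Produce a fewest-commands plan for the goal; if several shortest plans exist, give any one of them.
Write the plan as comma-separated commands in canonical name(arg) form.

from: (3, 6) facing right
[1] after move(4): (5, 6) facing right
[2] after turn(left): (5, 6) facing up
[3] after turn(left): (5, 6) facing left
minimal: 3 command(s), checked below 3.

move(4), turn(left), turn(left)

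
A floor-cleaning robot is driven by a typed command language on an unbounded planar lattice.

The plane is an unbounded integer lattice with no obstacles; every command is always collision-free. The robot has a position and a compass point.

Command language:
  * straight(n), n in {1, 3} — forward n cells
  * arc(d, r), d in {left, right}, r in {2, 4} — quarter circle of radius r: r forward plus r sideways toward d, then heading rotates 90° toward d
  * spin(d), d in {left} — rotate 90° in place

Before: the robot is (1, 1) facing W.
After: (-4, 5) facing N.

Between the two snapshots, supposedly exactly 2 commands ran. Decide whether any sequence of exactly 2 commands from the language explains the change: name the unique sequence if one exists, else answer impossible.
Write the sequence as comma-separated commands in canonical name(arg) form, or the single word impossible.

key: position moved to (-4,5) AND the heading swung to N — translation plus rotation needed
from: (1, 1) facing W
step 1 (straight(1)): (0, 1) facing W
step 2 (arc(right, 4)): (-4, 5) facing N
no rival 2-sequence matches.

straight(1), arc(right, 4)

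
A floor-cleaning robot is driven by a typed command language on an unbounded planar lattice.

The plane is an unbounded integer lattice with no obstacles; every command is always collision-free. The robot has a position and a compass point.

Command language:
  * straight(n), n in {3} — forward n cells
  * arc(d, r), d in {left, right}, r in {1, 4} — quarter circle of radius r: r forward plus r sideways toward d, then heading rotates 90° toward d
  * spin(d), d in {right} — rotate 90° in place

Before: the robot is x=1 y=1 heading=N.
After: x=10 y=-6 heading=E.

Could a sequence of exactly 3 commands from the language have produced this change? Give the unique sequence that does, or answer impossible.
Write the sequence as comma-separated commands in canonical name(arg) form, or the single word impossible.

arc(right, 1), arc(right, 4), arc(left, 4)

key: order matters: swapping arc(right, 1) and arc(left, 4) lands elsewhere
t0: x=1 y=1 heading=N
step 1 (arc(right, 1)): x=2 y=2 heading=E
step 2 (arc(right, 4)): x=6 y=-2 heading=S
step 3 (arc(left, 4)): x=10 y=-6 heading=E
all 216 alternatives checked — unique.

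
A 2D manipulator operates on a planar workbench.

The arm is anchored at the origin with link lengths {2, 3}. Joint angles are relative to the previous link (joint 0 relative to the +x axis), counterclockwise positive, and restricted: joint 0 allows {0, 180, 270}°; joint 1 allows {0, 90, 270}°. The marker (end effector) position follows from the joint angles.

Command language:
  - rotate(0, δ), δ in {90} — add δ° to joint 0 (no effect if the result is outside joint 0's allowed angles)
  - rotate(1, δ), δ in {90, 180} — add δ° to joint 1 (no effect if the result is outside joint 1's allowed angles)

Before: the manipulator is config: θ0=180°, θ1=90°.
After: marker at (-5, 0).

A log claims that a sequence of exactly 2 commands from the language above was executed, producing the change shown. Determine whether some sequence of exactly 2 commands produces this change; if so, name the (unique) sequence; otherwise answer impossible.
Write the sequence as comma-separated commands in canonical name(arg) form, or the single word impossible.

key: order matters: swapping rotate(1, 180) and rotate(1, 90) lands elsewhere
initial: config: θ0=180°, θ1=90°
step 1 (rotate(1, 180)): config: θ0=180°, θ1=270°
step 2 (rotate(1, 90)): config: θ0=180°, θ1=0°
no other 2-command option fits: unique.

rotate(1, 180), rotate(1, 90)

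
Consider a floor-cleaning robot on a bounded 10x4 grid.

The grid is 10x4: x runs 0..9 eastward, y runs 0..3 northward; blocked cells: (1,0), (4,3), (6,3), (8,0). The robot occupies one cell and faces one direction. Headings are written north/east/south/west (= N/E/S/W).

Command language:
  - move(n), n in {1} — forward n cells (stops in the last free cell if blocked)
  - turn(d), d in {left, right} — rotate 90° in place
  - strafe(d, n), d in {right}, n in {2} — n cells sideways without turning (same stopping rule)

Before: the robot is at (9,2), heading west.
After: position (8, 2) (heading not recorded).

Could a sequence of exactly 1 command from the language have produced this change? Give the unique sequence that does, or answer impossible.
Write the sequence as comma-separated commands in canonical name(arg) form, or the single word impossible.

from: at (9,2), heading west
1. move(1) → at (8,2), heading west
no rival 1-sequence matches.

move(1)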